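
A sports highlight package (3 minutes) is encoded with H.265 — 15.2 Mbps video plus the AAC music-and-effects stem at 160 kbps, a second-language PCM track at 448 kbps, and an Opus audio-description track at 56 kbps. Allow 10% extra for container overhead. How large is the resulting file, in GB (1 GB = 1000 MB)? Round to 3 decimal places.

0.393 GB

3 min = 180 s
Audio total: 160 + 448 + 56 = 664 kbps = 0.664 Mbps.
Total bitrate: 15.2 + 0.664 = 15.864 Mbps.
Stream data: 15.864 Mbps × 180 s = 2855.5 Mb.
With 10% container overhead: ×1.10.
3,141 Mb ÷ 8 = 392.6 MB → 0.3926 GB.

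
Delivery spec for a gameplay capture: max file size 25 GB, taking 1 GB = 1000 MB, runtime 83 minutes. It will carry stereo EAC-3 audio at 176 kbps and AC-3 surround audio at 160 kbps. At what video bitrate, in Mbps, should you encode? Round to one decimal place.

39.8 Mbps

Budget: 25 GB = 200000.0 Mb.
83 min = 4980 s
Total bitrate budget: 200000.0 Mb / 4980 s = 40.161 Mbps.
Audio total: 176 + 160 = 336 kbps = 0.336 Mbps.
Video: 40.161 − 0.336 = 39.825 Mbps.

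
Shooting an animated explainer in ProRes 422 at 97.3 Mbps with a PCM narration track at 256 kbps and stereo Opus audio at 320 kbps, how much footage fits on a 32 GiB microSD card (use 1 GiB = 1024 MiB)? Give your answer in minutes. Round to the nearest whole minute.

47 minutes

Audio total: 256 + 320 = 576 kbps = 0.576 Mbps.
Total bitrate: 97.3 + 0.576 = 97.876 Mbps.
Capacity: 32 GiB = 274,878 Mb.
Recording time: 274,878 / 97.876 = 2,808 s ≈ 46.8 minutes.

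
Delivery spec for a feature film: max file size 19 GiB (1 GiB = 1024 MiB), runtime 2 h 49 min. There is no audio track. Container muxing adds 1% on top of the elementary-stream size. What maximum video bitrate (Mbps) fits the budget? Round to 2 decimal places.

15.94 Mbps

Budget: 19 GiB = 163208.8 Mb.
Stream payload after overhead: 163208.8 / 1.01 = 161592.8 Mb.
2 h 49 min = 169 min = 10140 s
Total bitrate budget: 161592.8 Mb / 10140 s = 15.936 Mbps.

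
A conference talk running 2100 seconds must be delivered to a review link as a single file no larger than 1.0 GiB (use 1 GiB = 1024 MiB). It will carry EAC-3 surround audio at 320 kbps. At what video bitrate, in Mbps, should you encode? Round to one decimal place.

3.8 Mbps

Budget: 1.0 GiB = 8589.9 Mb.
Total bitrate budget: 8589.9 Mb / 2100 s = 4.090 Mbps.
Audio: 320 kbps = 0.320 Mbps.
Video: 4.090 − 0.320 = 3.770 Mbps.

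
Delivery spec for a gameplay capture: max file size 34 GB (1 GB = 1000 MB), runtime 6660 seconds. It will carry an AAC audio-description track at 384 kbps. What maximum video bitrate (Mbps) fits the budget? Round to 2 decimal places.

Budget: 34 GB = 272000.0 Mb.
Total bitrate budget: 272000.0 Mb / 6660 s = 40.841 Mbps.
Audio: 384 kbps = 0.384 Mbps.
Video: 40.841 − 0.384 = 40.457 Mbps.

40.46 Mbps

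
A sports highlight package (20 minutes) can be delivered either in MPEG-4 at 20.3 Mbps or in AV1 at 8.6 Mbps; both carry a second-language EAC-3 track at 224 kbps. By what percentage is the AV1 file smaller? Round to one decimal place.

57.0%

20 min = 1200 s
Audio: 224 kbps = 0.224 Mbps.
MPEG-4: 20.524 Mbps × 1200 s = 24628.8 Mb = 2.867 GiB.
AV1: 8.824 Mbps × 1200 s = 10588.8 Mb = 1.233 GiB.
Reduction: (1 − 1.233/2.867) × 100 = 57.01%.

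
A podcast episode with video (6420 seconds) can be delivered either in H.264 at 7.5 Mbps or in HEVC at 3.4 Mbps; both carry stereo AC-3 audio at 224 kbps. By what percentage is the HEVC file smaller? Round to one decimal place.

53.1%

Audio: 224 kbps = 0.224 Mbps.
H.264: 7.724 Mbps × 6420 s = 49588.1 Mb = 6.199 GB.
HEVC: 3.624 Mbps × 6420 s = 23266.1 Mb = 2.908 GB.
Reduction: (1 − 2.908/6.199) × 100 = 53.08%.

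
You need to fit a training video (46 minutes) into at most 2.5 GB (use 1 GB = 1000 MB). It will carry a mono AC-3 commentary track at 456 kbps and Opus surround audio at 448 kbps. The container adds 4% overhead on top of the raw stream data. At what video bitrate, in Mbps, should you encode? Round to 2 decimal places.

6.06 Mbps

Budget: 2.5 GB = 20000.0 Mb.
Stream payload after overhead: 20000.0 / 1.04 = 19230.8 Mb.
46 min = 2760 s
Total bitrate budget: 19230.8 Mb / 2760 s = 6.968 Mbps.
Audio total: 456 + 448 = 904 kbps = 0.904 Mbps.
Video: 6.968 − 0.904 = 6.064 Mbps.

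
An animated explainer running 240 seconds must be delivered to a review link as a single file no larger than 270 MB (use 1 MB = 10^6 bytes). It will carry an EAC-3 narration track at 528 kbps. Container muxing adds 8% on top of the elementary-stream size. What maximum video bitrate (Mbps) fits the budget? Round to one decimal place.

Budget: 270 MB = 2160.0 Mb.
Stream payload after overhead: 2160.0 / 1.08 = 2000.0 Mb.
Total bitrate budget: 2000.0 Mb / 240 s = 8.333 Mbps.
Audio: 528 kbps = 0.528 Mbps.
Video: 8.333 − 0.528 = 7.805 Mbps.

7.8 Mbps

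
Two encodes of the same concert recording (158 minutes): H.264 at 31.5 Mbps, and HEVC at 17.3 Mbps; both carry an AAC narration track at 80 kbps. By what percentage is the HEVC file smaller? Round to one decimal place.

158 min = 9480 s
Audio: 80 kbps = 0.080 Mbps.
H.264: 31.580 Mbps × 9480 s = 299378.4 Mb = 37.422 GB.
HEVC: 17.380 Mbps × 9480 s = 164762.4 Mb = 20.595 GB.
Reduction: (1 − 20.595/37.422) × 100 = 44.97%.

45.0%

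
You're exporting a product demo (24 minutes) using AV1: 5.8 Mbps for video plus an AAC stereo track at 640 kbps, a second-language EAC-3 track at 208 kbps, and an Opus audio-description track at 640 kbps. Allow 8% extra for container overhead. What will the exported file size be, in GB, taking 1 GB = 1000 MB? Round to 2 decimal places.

1.42 GB

24 min = 1440 s
Audio total: 640 + 208 + 640 = 1488 kbps = 1.488 Mbps.
Total bitrate: 5.8 + 1.488 = 7.288 Mbps.
Stream data: 7.288 Mbps × 1440 s = 10494.7 Mb.
With 8% container overhead: ×1.08.
11,334 Mb ÷ 8 = 1,417 MB → 1.417 GB.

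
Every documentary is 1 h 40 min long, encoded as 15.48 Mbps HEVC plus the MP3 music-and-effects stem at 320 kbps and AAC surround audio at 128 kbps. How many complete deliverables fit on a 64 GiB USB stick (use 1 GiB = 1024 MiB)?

5

1 h 40 min = 100 min = 6000 s
Audio total: 320 + 128 = 448 kbps = 0.448 Mbps.
Total bitrate: 15.928 Mbps.
Per item: 15.928 Mbps × 6000 s = 95,568 Mb = 11,946 MB.
Capacity: 64 GiB = 549,756 Mb; 5.75 items → 5 complete.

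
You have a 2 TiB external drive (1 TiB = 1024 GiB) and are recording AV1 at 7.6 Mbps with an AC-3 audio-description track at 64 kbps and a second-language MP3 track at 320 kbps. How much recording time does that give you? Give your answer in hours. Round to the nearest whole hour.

612 hours

Audio total: 64 + 320 = 384 kbps = 0.384 Mbps.
Total bitrate: 7.6 + 0.384 = 7.984 Mbps.
Capacity: 2 TiB = 17,592,186 Mb.
Recording time: 17,592,186 / 7.984 = 2,203,430 s ≈ 612 hours.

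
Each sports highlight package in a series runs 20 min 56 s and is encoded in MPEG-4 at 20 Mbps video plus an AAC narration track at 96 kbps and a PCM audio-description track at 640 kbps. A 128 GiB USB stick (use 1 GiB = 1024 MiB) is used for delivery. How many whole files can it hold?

42

20 min 56 s = 1256 s
Audio total: 96 + 640 = 736 kbps = 0.736 Mbps.
Total bitrate: 20.736 Mbps.
Per item: 20.736 Mbps × 1256 s = 26,044 Mb = 3,256 MB.
Capacity: 128 GiB = 1,099,512 Mb; 42.22 items → 42 complete.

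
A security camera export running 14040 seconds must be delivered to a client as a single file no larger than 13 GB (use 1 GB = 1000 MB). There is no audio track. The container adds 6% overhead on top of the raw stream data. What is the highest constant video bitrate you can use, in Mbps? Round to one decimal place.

Budget: 13 GB = 104000.0 Mb.
Stream payload after overhead: 104000.0 / 1.06 = 98113.2 Mb.
Total bitrate budget: 98113.2 Mb / 14040 s = 6.988 Mbps.

7.0 Mbps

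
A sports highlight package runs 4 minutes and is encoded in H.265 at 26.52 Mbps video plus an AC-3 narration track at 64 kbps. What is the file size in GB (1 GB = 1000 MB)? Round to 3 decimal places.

0.798 GB

4 min = 240 s
Audio: 64 kbps = 0.064 Mbps.
Total bitrate: 26.52 + 0.064 = 26.584 Mbps.
Stream data: 26.584 Mbps × 240 s = 6380.2 Mb.
6,380 Mb ÷ 8 = 797.5 MB → 0.7975 GB.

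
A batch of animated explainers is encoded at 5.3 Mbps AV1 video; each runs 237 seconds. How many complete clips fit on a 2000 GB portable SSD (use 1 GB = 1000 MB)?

Per item: 5.300 Mbps × 237 s = 1,256 Mb = 157.0 MB.
Capacity: 2000 GB = 16,000,000 Mb; 12737.84 items → 12737 complete.

12737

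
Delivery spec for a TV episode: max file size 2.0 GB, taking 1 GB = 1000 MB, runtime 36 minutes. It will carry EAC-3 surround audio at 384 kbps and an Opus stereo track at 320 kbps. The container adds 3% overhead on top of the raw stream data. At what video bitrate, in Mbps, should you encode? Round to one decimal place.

6.5 Mbps

Budget: 2.0 GB = 16000.0 Mb.
Stream payload after overhead: 16000.0 / 1.03 = 15534.0 Mb.
36 min = 2160 s
Total bitrate budget: 15534.0 Mb / 2160 s = 7.192 Mbps.
Audio total: 384 + 320 = 704 kbps = 0.704 Mbps.
Video: 7.192 − 0.704 = 6.488 Mbps.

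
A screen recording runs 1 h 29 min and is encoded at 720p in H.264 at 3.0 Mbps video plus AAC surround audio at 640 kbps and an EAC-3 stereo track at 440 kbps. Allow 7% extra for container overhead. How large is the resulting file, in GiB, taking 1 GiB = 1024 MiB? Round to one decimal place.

2.7 GiB

1 h 29 min = 89 min = 5340 s
Audio total: 640 + 440 = 1080 kbps = 1.080 Mbps.
Total bitrate: 3.0 + 1.080 = 4.080 Mbps.
Stream data: 4.080 Mbps × 5340 s = 21787.2 Mb.
With 7% container overhead: ×1.07.
23,312 Mb = 2,914,038,000 bytes ÷ 1,073,741,824 = 2.714 GiB.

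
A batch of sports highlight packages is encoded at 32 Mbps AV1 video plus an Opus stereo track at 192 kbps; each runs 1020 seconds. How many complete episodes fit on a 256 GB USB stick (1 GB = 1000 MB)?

Audio: 192 kbps = 0.192 Mbps.
Total bitrate: 32.192 Mbps.
Per item: 32.192 Mbps × 1020 s = 32,836 Mb = 4,104 MB.
Capacity: 256 GB = 2,048,000 Mb; 62.37 items → 62 complete.

62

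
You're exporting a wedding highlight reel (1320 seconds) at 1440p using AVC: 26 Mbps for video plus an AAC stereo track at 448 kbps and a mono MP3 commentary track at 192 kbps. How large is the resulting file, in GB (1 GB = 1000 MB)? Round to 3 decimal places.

Audio total: 448 + 192 = 640 kbps = 0.640 Mbps.
Total bitrate: 26 + 0.640 = 26.640 Mbps.
Stream data: 26.640 Mbps × 1320 s = 35164.8 Mb.
35,165 Mb ÷ 8 = 4,396 MB → 4.396 GB.

4.396 GB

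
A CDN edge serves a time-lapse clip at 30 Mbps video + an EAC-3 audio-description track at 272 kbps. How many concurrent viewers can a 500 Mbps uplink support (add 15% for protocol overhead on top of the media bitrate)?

14

Audio: 272 kbps = 0.272 Mbps.
Per-viewer media rate: 30.272 Mbps.
On the wire with 15% overhead: 34.813 Mbps.
500 Mbps = 500.0 Mbps; 500.0 / 34.813 = 14.36 → 14 viewers.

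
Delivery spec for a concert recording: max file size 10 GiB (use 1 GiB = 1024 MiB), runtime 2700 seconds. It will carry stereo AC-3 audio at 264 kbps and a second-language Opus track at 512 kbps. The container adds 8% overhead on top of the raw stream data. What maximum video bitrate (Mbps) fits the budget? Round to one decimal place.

Budget: 10 GiB = 85899.3 Mb.
Stream payload after overhead: 85899.3 / 1.08 = 79536.4 Mb.
Total bitrate budget: 79536.4 Mb / 2700 s = 29.458 Mbps.
Audio total: 264 + 512 = 776 kbps = 0.776 Mbps.
Video: 29.458 − 0.776 = 28.682 Mbps.

28.7 Mbps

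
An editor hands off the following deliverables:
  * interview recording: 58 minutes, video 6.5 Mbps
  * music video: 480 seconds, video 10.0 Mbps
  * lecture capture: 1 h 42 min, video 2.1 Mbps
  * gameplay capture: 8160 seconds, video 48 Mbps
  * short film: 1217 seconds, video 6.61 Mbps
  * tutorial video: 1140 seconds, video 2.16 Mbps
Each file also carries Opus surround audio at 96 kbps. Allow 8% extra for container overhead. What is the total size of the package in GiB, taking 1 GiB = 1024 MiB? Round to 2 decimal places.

55.88 GiB

Audio: 96 kbps = 0.096 Mbps.
interview recording: 6.596 Mbps × 3480 s × 1.08 = 24790.4 Mb
music video: 10.096 Mbps × 480 s × 1.08 = 5233.8 Mb
lecture capture: 2.196 Mbps × 6120 s × 1.08 = 14514.7 Mb
gameplay capture: 48.096 Mbps × 8160 s × 1.08 = 423860.4 Mb
short film: 6.706 Mbps × 1217 s × 1.08 = 8814.1 Mb
tutorial video: 2.256 Mbps × 1140 s × 1.08 = 2777.6 Mb
Total: 479991.0 Mb = 59998.9 MB.
= 55.88 GiB.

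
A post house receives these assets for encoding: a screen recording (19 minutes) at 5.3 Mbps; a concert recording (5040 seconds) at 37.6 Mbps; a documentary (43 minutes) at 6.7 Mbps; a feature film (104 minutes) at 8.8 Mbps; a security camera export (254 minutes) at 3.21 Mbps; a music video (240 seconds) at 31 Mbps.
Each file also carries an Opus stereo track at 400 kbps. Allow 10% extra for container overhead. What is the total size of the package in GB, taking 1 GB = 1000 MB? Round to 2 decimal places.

Audio: 400 kbps = 0.400 Mbps.
screen recording: 5.700 Mbps × 1140 s × 1.10 = 7147.8 Mb
concert recording: 38.000 Mbps × 5040 s × 1.10 = 210672.0 Mb
documentary: 7.100 Mbps × 2580 s × 1.10 = 20149.8 Mb
feature film: 9.200 Mbps × 6240 s × 1.10 = 63148.8 Mb
security camera export: 3.610 Mbps × 15240 s × 1.10 = 60518.0 Mb
music video: 31.400 Mbps × 240 s × 1.10 = 8289.6 Mb
Total: 369926.0 Mb = 46240.8 MB.
= 46.24 GB.

46.24 GB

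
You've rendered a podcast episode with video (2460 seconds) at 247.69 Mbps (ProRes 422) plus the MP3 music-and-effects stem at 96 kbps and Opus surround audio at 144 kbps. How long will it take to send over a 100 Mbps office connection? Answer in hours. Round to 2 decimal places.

Audio total: 96 + 144 = 240 kbps = 0.240 Mbps.
Total bitrate: 247.930 Mbps.
File: 247.930 Mbps × 2460 s = 609907.8 Mb.
At 100 Mbps: 609907.8 / 100 = 6099.1 s ≈ 1.69 hours.

1.69 hours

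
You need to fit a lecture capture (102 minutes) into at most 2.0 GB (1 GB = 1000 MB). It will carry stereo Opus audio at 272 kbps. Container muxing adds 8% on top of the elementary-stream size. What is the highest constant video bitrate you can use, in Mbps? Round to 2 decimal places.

2.15 Mbps

Budget: 2.0 GB = 16000.0 Mb.
Stream payload after overhead: 16000.0 / 1.08 = 14814.8 Mb.
102 min = 6120 s
Total bitrate budget: 14814.8 Mb / 6120 s = 2.421 Mbps.
Audio: 272 kbps = 0.272 Mbps.
Video: 2.421 − 0.272 = 2.149 Mbps.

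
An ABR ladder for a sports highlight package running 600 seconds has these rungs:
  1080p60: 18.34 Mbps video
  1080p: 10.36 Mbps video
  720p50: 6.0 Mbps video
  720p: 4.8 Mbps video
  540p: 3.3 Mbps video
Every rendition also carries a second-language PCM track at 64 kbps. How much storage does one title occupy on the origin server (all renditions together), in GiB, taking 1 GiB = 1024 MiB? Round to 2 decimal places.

3.01 GiB

Audio: 64 kbps = 0.064 Mbps.
Sum of rendition bitrates: (18.34+0.064) + (10.36+0.064) + (6.0+0.064) + (4.8+0.064) + (3.3+0.064) = 43.120 Mbps.
× 600 s = 25,872 Mb = 3,234 MB = 3.012 GiB.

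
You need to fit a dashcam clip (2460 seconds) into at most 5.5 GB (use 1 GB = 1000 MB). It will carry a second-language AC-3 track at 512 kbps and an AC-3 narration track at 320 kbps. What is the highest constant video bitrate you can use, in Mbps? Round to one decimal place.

Budget: 5.5 GB = 44000.0 Mb.
Total bitrate budget: 44000.0 Mb / 2460 s = 17.886 Mbps.
Audio total: 512 + 320 = 832 kbps = 0.832 Mbps.
Video: 17.886 − 0.832 = 17.054 Mbps.

17.1 Mbps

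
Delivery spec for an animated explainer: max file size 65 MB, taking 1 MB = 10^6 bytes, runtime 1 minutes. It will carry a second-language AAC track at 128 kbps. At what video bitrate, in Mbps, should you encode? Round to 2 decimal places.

8.54 Mbps

Budget: 65 MB = 520.0 Mb.
Total bitrate budget: 520.0 Mb / 60 s = 8.667 Mbps.
Audio: 128 kbps = 0.128 Mbps.
Video: 8.667 − 0.128 = 8.539 Mbps.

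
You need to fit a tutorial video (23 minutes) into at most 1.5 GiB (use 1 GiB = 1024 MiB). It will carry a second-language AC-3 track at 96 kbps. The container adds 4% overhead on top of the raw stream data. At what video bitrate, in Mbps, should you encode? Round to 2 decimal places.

8.88 Mbps

Budget: 1.5 GiB = 12884.9 Mb.
Stream payload after overhead: 12884.9 / 1.04 = 12389.3 Mb.
23 min = 1380 s
Total bitrate budget: 12389.3 Mb / 1380 s = 8.978 Mbps.
Audio: 96 kbps = 0.096 Mbps.
Video: 8.978 − 0.096 = 8.882 Mbps.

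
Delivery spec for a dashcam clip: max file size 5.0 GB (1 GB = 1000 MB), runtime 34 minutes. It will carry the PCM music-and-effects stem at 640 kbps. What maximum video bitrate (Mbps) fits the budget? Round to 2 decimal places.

Budget: 5.0 GB = 40000.0 Mb.
34 min = 2040 s
Total bitrate budget: 40000.0 Mb / 2040 s = 19.608 Mbps.
Audio: 640 kbps = 0.640 Mbps.
Video: 19.608 − 0.640 = 18.968 Mbps.

18.97 Mbps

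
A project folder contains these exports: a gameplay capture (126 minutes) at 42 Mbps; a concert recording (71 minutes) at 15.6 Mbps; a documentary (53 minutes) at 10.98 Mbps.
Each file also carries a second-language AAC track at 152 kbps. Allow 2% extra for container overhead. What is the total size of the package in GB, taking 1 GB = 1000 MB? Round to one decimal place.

53.7 GB

Audio: 152 kbps = 0.152 Mbps.
gameplay capture: 42.152 Mbps × 7560 s × 1.02 = 325042.5 Mb
concert recording: 15.752 Mbps × 4260 s × 1.02 = 68445.6 Mb
documentary: 11.132 Mbps × 3180 s × 1.02 = 36107.8 Mb
Total: 429595.8 Mb = 53699.5 MB.
= 53.70 GB.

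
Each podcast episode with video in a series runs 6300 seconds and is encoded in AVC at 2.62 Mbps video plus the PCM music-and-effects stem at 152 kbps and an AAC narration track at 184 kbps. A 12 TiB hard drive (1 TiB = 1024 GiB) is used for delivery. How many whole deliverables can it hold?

5667

Audio total: 152 + 184 = 336 kbps = 0.336 Mbps.
Total bitrate: 2.956 Mbps.
Per item: 2.956 Mbps × 6300 s = 18,623 Mb = 2,328 MB.
Capacity: 12 TiB = 105,553,116 Mb; 5667.95 items → 5667 complete.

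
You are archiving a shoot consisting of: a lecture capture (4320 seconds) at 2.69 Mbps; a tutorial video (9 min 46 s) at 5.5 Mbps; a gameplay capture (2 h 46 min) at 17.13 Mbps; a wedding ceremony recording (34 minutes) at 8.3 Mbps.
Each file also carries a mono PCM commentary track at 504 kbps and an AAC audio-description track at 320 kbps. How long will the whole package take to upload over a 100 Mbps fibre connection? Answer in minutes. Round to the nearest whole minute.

Audio total: 504 + 320 = 824 kbps = 0.824 Mbps.
lecture capture: 3.514 Mbps × 4320 s = 15180.5 Mb
tutorial video: 6.324 Mbps × 586 s = 3705.9 Mb
gameplay capture: 17.954 Mbps × 9960 s = 178821.8 Mb
wedding ceremony recording: 9.124 Mbps × 2040 s = 18613.0 Mb
Total: 216321.1 Mb = 27040.1 MB.
At 100 Mbps: 216321.1 / 100 = 2163 s ≈ 36.1 minutes.

36 minutes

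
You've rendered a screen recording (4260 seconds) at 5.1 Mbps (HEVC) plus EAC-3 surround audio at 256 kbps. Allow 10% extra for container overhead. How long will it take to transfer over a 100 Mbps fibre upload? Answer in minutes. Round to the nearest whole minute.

4 minutes

Audio: 256 kbps = 0.256 Mbps.
Total bitrate: 5.356 Mbps.
File: 5.356 Mbps × 4260 s = 22816.6 Mb.
With 10% container overhead: ×1.10. → 25098.2 Mb.
At 100 Mbps: 25098.2 / 100 = 251.0 s ≈ 4.18 minutes.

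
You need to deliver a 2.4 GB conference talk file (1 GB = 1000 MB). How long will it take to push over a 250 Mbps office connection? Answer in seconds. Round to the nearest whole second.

77 seconds

File: 2.4 GB = 19200.0 Mb.
At 250 Mbps: 19200.0 / 250 = 76.8 s ≈ 76.8 seconds.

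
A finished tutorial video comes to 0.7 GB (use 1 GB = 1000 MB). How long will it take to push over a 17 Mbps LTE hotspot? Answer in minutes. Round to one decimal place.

5.5 minutes

File: 0.7 GB = 5600.0 Mb.
At 17 Mbps: 5600.0 / 17 = 329.4 s ≈ 5.49 minutes.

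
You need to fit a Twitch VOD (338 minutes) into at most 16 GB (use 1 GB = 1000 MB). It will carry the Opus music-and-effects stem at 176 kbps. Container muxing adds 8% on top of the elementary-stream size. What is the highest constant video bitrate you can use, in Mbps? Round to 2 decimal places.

5.67 Mbps

Budget: 16 GB = 128000.0 Mb.
Stream payload after overhead: 128000.0 / 1.08 = 118518.5 Mb.
338 min = 20280 s
Total bitrate budget: 118518.5 Mb / 20280 s = 5.844 Mbps.
Audio: 176 kbps = 0.176 Mbps.
Video: 5.844 − 0.176 = 5.668 Mbps.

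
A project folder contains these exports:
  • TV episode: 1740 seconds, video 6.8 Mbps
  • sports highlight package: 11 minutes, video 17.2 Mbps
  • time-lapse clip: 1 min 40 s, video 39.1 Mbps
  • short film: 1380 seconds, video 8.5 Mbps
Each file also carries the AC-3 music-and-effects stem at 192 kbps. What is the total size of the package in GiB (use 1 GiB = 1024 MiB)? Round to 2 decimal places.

4.61 GiB

Audio: 192 kbps = 0.192 Mbps.
TV episode: 6.992 Mbps × 1740 s = 12166.1 Mb
sports highlight package: 17.392 Mbps × 660 s = 11478.7 Mb
time-lapse clip: 39.292 Mbps × 100 s = 3929.2 Mb
short film: 8.692 Mbps × 1380 s = 11995.0 Mb
Total: 39569.0 Mb = 4946.1 MB.
= 4.606 GiB.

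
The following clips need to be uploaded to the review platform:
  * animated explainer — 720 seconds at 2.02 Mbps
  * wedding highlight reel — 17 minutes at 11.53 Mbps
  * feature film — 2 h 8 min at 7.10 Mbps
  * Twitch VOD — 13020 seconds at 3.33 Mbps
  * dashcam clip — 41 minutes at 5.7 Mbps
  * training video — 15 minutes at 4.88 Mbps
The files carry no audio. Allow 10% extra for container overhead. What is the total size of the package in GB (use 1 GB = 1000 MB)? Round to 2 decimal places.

animated explainer: 2.020 Mbps × 720 s × 1.10 = 1599.8 Mb
wedding highlight reel: 11.530 Mbps × 1020 s × 1.10 = 12936.7 Mb
feature film: 7.100 Mbps × 7680 s × 1.10 = 59980.8 Mb
Twitch VOD: 3.330 Mbps × 13020 s × 1.10 = 47692.3 Mb
dashcam clip: 5.700 Mbps × 2460 s × 1.10 = 15424.2 Mb
training video: 4.880 Mbps × 900 s × 1.10 = 4831.2 Mb
Total: 142465.0 Mb = 17808.1 MB.
= 17.81 GB.

17.81 GB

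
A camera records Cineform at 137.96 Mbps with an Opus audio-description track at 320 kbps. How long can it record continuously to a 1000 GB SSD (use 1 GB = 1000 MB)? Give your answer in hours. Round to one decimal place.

Audio: 320 kbps = 0.320 Mbps.
Total bitrate: 137.96 + 0.320 = 138.280 Mbps.
Capacity: 1000 GB = 8,000,000 Mb.
Recording time: 8,000,000 / 138.280 = 57,854 s ≈ 16.1 hours.

16.1 hours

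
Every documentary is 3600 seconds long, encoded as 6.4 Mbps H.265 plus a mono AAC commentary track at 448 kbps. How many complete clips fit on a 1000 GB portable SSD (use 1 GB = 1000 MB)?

Audio: 448 kbps = 0.448 Mbps.
Total bitrate: 6.848 Mbps.
Per item: 6.848 Mbps × 3600 s = 24,653 Mb = 3,082 MB.
Capacity: 1000 GB = 8,000,000 Mb; 324.51 items → 324 complete.

324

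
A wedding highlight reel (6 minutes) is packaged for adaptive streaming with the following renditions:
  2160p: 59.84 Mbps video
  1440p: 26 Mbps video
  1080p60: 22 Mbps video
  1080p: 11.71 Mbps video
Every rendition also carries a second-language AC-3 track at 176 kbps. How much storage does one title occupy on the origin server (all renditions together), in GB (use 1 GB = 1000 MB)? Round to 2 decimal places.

6 min = 360 s
Audio: 176 kbps = 0.176 Mbps.
Sum of rendition bitrates: (59.84+0.176) + (26+0.176) + (22+0.176) + (11.71+0.176) = 120.254 Mbps.
× 360 s = 43,291 Mb = 5,411 MB = 5.411 GB.

5.41 GB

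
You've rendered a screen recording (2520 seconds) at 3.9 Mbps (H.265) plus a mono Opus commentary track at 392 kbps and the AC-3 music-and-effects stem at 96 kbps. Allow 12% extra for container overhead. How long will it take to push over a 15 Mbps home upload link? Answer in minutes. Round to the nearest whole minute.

14 minutes

Audio total: 392 + 96 = 488 kbps = 0.488 Mbps.
Total bitrate: 4.388 Mbps.
File: 4.388 Mbps × 2520 s = 11057.8 Mb.
With 12% container overhead: ×1.12. → 12384.7 Mb.
At 15 Mbps: 12384.7 / 15 = 825.6 s ≈ 13.8 minutes.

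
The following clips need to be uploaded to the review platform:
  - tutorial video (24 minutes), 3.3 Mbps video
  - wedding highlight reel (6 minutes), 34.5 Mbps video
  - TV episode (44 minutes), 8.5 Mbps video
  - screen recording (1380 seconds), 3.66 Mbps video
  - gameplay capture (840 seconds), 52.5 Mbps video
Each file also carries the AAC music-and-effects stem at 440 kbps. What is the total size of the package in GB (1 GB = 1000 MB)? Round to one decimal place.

Audio: 440 kbps = 0.440 Mbps.
tutorial video: 3.740 Mbps × 1440 s = 5385.6 Mb
wedding highlight reel: 34.940 Mbps × 360 s = 12578.4 Mb
TV episode: 8.940 Mbps × 2640 s = 23601.6 Mb
screen recording: 4.100 Mbps × 1380 s = 5658.0 Mb
gameplay capture: 52.940 Mbps × 840 s = 44469.6 Mb
Total: 91693.2 Mb = 11461.6 MB.
= 11.46 GB.

11.5 GB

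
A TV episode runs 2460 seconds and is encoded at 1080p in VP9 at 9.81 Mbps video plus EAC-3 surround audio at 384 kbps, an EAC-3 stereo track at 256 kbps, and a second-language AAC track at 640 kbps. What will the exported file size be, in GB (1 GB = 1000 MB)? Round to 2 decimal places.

Audio total: 384 + 256 + 640 = 1280 kbps = 1.280 Mbps.
Total bitrate: 9.81 + 1.280 = 11.090 Mbps.
Stream data: 11.090 Mbps × 2460 s = 27281.4 Mb.
27,281 Mb ÷ 8 = 3,410 MB → 3.410 GB.

3.41 GB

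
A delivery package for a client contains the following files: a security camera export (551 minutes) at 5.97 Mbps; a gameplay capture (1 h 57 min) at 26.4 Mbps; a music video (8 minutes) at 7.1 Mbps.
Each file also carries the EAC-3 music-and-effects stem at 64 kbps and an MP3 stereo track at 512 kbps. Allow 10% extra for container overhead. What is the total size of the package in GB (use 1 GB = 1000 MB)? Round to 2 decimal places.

56.30 GB

Audio total: 64 + 512 = 576 kbps = 0.576 Mbps.
security camera export: 6.546 Mbps × 33060 s × 1.10 = 238051.8 Mb
gameplay capture: 26.976 Mbps × 7020 s × 1.10 = 208308.7 Mb
music video: 7.676 Mbps × 480 s × 1.10 = 4052.9 Mb
Total: 450413.4 Mb = 56301.7 MB.
= 56.30 GB.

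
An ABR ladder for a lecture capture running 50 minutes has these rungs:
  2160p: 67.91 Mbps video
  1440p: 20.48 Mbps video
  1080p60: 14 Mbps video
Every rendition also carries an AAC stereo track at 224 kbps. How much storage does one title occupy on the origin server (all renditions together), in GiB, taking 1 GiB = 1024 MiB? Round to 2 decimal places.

50 min = 3000 s
Audio: 224 kbps = 0.224 Mbps.
Sum of rendition bitrates: (67.91+0.224) + (20.48+0.224) + (14+0.224) = 103.062 Mbps.
× 3000 s = 309,186 Mb = 38,648 MB = 35.99 GiB.

35.99 GiB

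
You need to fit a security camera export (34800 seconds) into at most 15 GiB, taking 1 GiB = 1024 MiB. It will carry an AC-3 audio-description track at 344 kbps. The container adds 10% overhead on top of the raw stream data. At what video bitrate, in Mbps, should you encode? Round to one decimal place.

3.0 Mbps

Budget: 15 GiB = 128849.0 Mb.
Stream payload after overhead: 128849.0 / 1.10 = 117135.5 Mb.
Total bitrate budget: 117135.5 Mb / 34800 s = 3.366 Mbps.
Audio: 344 kbps = 0.344 Mbps.
Video: 3.366 − 0.344 = 3.022 Mbps.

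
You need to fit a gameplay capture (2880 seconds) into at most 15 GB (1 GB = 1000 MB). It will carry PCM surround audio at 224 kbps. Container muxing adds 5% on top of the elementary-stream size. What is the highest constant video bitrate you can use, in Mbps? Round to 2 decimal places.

39.46 Mbps

Budget: 15 GB = 120000.0 Mb.
Stream payload after overhead: 120000.0 / 1.05 = 114285.7 Mb.
Total bitrate budget: 114285.7 Mb / 2880 s = 39.683 Mbps.
Audio: 224 kbps = 0.224 Mbps.
Video: 39.683 − 0.224 = 39.459 Mbps.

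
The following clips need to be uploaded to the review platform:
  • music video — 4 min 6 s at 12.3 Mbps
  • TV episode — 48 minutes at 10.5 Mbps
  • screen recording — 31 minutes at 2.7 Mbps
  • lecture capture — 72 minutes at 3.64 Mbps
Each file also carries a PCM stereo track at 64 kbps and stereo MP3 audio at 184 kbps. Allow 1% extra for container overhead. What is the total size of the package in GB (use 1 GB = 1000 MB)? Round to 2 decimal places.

Audio total: 64 + 184 = 248 kbps = 0.248 Mbps.
music video: 12.548 Mbps × 246 s × 1.01 = 3117.7 Mb
TV episode: 10.748 Mbps × 2880 s × 1.01 = 31263.8 Mb
screen recording: 2.948 Mbps × 1860 s × 1.01 = 5538.1 Mb
lecture capture: 3.888 Mbps × 4320 s × 1.01 = 16964.1 Mb
Total: 56883.7 Mb = 7110.5 MB.
= 7.110 GB.

7.11 GB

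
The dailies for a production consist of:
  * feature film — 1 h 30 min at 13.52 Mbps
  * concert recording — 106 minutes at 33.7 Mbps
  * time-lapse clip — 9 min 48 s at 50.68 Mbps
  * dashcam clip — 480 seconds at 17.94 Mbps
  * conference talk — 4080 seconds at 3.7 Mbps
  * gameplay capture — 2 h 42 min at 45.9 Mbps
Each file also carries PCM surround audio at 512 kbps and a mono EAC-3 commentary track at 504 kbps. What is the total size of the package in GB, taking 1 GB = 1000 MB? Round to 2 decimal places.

101.76 GB

Audio total: 512 + 504 = 1016 kbps = 1.016 Mbps.
feature film: 14.536 Mbps × 5400 s = 78494.4 Mb
concert recording: 34.716 Mbps × 6360 s = 220793.8 Mb
time-lapse clip: 51.696 Mbps × 588 s = 30397.2 Mb
dashcam clip: 18.956 Mbps × 480 s = 9098.9 Mb
conference talk: 4.716 Mbps × 4080 s = 19241.3 Mb
gameplay capture: 46.916 Mbps × 9720 s = 456023.5 Mb
Total: 814049.1 Mb = 101756.1 MB.
= 101.8 GB.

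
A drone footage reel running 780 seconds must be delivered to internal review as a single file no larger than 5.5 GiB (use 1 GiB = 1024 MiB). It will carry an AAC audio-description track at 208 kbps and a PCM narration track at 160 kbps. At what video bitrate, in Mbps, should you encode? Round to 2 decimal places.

60.20 Mbps

Budget: 5.5 GiB = 47244.6 Mb.
Total bitrate budget: 47244.6 Mb / 780 s = 60.570 Mbps.
Audio total: 208 + 160 = 368 kbps = 0.368 Mbps.
Video: 60.570 − 0.368 = 60.202 Mbps.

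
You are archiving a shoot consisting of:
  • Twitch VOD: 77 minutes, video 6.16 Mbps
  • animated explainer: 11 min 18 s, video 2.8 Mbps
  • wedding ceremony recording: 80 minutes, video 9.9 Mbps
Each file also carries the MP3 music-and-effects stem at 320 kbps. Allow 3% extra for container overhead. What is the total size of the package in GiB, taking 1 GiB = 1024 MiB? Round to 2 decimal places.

Audio: 320 kbps = 0.320 Mbps.
Twitch VOD: 6.480 Mbps × 4620 s × 1.03 = 30835.7 Mb
animated explainer: 3.120 Mbps × 678 s × 1.03 = 2178.8 Mb
wedding ceremony recording: 10.220 Mbps × 4800 s × 1.03 = 50527.7 Mb
Total: 83542.2 Mb = 10442.8 MB.
= 9.726 GiB.

9.73 GiB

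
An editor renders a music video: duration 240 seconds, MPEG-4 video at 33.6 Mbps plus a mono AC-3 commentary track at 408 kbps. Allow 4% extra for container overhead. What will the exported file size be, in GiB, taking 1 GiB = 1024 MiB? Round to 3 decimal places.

0.988 GiB

Audio: 408 kbps = 0.408 Mbps.
Total bitrate: 33.6 + 0.408 = 34.008 Mbps.
Stream data: 34.008 Mbps × 240 s = 8161.9 Mb.
With 4% container overhead: ×1.04.
8,488 Mb = 1,061,049,600 bytes ÷ 1,073,741,824 = 0.9882 GiB.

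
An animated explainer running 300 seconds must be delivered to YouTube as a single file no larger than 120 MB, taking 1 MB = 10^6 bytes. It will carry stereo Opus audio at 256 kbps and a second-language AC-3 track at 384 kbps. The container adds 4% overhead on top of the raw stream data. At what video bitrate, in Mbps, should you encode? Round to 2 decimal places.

Budget: 120 MB = 960.0 Mb.
Stream payload after overhead: 960.0 / 1.04 = 923.1 Mb.
Total bitrate budget: 923.1 Mb / 300 s = 3.077 Mbps.
Audio total: 256 + 384 = 640 kbps = 0.640 Mbps.
Video: 3.077 − 0.640 = 2.437 Mbps.

2.44 Mbps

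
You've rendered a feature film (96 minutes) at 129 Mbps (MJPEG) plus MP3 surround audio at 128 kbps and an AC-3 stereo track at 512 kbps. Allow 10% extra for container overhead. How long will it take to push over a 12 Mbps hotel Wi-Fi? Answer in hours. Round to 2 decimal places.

96 min = 5760 s
Audio total: 128 + 512 = 640 kbps = 0.640 Mbps.
Total bitrate: 129.640 Mbps.
File: 129.640 Mbps × 5760 s = 746726.4 Mb.
With 10% container overhead: ×1.10. → 821399.0 Mb.
At 12 Mbps: 821399.0 / 12 = 68449.9 s ≈ 19 hours.

19.01 hours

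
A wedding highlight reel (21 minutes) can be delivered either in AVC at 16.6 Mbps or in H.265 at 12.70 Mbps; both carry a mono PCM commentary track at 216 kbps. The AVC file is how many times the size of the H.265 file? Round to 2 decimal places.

1.30

21 min = 1260 s
Audio: 216 kbps = 0.216 Mbps.
AVC: 16.816 Mbps × 1260 s = 21188.2 Mb = 2.649 GB.
H.265: 12.916 Mbps × 1260 s = 16274.2 Mb = 2.034 GB.
Ratio: 2.649 / 2.034 = 1.302.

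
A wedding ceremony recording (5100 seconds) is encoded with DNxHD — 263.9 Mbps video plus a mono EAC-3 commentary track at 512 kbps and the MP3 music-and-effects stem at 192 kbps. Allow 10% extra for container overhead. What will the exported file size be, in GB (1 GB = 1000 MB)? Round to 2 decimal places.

Audio total: 512 + 192 = 704 kbps = 0.704 Mbps.
Total bitrate: 263.9 + 0.704 = 264.604 Mbps.
Stream data: 264.604 Mbps × 5100 s = 1349480.4 Mb.
With 10% container overhead: ×1.10.
1,484,428 Mb ÷ 8 = 185,554 MB → 185.6 GB.

185.55 GB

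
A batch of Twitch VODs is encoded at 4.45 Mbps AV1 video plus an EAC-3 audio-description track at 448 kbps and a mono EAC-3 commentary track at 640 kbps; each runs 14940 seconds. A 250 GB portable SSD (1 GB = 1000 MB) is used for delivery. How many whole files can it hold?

Audio total: 448 + 640 = 1088 kbps = 1.088 Mbps.
Total bitrate: 5.538 Mbps.
Per item: 5.538 Mbps × 14940 s = 82,738 Mb = 10,342 MB.
Capacity: 250 GB = 2,000,000 Mb; 24.17 items → 24 complete.

24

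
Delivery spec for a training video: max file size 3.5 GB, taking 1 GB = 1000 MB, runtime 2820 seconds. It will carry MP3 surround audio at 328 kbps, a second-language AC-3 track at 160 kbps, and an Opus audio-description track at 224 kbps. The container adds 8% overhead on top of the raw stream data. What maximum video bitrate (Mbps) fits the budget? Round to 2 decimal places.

Budget: 3.5 GB = 28000.0 Mb.
Stream payload after overhead: 28000.0 / 1.08 = 25925.9 Mb.
Total bitrate budget: 25925.9 Mb / 2820 s = 9.194 Mbps.
Audio total: 328 + 160 + 224 = 712 kbps = 0.712 Mbps.
Video: 9.194 − 0.712 = 8.482 Mbps.

8.48 Mbps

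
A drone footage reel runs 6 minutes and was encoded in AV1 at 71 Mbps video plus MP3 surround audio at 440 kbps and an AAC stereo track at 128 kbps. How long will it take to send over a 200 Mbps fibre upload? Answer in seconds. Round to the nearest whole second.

6 min = 360 s
Audio total: 440 + 128 = 568 kbps = 0.568 Mbps.
Total bitrate: 71.568 Mbps.
File: 71.568 Mbps × 360 s = 25764.5 Mb.
At 200 Mbps: 25764.5 / 200 = 128.8 s ≈ 129 seconds.

129 seconds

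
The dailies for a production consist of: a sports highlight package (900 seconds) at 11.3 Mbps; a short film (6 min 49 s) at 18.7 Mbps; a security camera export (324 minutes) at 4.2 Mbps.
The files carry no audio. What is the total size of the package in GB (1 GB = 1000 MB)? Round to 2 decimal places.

sports highlight package: 11.300 Mbps × 900 s = 10170.0 Mb
short film: 18.700 Mbps × 409 s = 7648.3 Mb
security camera export: 4.200 Mbps × 19440 s = 81648.0 Mb
Total: 99466.3 Mb = 12433.3 MB.
= 12.43 GB.

12.43 GB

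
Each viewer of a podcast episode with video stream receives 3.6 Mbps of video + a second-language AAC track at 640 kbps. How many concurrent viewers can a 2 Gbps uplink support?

471

Audio: 640 kbps = 0.640 Mbps.
Per-viewer media rate: 4.240 Mbps.
2 Gbps = 2,000 Mbps; 2,000 / 4.240 = 471.70 → 471 viewers.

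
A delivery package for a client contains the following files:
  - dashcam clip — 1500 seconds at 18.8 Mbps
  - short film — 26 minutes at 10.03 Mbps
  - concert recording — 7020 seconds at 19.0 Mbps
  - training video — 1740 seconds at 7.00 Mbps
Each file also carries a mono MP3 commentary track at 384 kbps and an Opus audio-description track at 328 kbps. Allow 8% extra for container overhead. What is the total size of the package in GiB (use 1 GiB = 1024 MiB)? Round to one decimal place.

Audio total: 384 + 328 = 712 kbps = 0.712 Mbps.
dashcam clip: 19.512 Mbps × 1500 s × 1.08 = 31609.4 Mb
short film: 10.742 Mbps × 1560 s × 1.08 = 18098.1 Mb
concert recording: 19.712 Mbps × 7020 s × 1.08 = 149448.5 Mb
training video: 7.712 Mbps × 1740 s × 1.08 = 14492.4 Mb
Total: 213648.5 Mb = 26706.1 MB.
= 24.87 GiB.

24.9 GiB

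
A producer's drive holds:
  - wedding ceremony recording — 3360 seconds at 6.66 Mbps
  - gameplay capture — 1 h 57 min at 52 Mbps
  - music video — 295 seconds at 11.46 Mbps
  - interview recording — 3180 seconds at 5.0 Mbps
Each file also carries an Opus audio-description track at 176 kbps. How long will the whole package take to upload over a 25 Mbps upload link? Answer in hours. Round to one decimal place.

Audio: 176 kbps = 0.176 Mbps.
wedding ceremony recording: 6.836 Mbps × 3360 s = 22969.0 Mb
gameplay capture: 52.176 Mbps × 7020 s = 366275.5 Mb
music video: 11.636 Mbps × 295 s = 3432.6 Mb
interview recording: 5.176 Mbps × 3180 s = 16459.7 Mb
Total: 409136.8 Mb = 51142.1 MB.
At 25 Mbps: 409136.8 / 25 = 16365 s ≈ 4.55 hours.

4.5 hours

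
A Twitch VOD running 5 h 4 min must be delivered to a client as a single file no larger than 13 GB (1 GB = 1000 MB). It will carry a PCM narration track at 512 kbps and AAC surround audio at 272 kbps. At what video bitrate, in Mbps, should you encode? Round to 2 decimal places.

4.92 Mbps

Budget: 13 GB = 104000.0 Mb.
5 h 4 min = 304 min = 18240 s
Total bitrate budget: 104000.0 Mb / 18240 s = 5.702 Mbps.
Audio total: 512 + 272 = 784 kbps = 0.784 Mbps.
Video: 5.702 − 0.784 = 4.918 Mbps.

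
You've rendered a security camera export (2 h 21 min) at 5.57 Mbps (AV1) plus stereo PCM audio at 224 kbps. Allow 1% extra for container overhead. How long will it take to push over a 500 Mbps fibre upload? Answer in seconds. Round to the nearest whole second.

99 seconds

2 h 21 min = 141 min = 8460 s
Audio: 224 kbps = 0.224 Mbps.
Total bitrate: 5.794 Mbps.
File: 5.794 Mbps × 8460 s = 49017.2 Mb.
With 1% container overhead: ×1.01. → 49507.4 Mb.
At 500 Mbps: 49507.4 / 500 = 99.0 s ≈ 99 seconds.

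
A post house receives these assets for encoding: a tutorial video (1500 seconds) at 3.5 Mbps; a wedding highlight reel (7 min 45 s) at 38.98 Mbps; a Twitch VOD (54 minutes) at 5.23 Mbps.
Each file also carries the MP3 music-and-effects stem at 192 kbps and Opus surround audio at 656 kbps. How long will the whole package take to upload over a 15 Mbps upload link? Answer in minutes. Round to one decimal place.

49.7 minutes

Audio total: 192 + 656 = 848 kbps = 0.848 Mbps.
tutorial video: 4.348 Mbps × 1500 s = 6522.0 Mb
wedding highlight reel: 39.828 Mbps × 465 s = 18520.0 Mb
Twitch VOD: 6.078 Mbps × 3240 s = 19692.7 Mb
Total: 44734.7 Mb = 5591.8 MB.
At 15 Mbps: 44734.7 / 15 = 2982 s ≈ 49.7 minutes.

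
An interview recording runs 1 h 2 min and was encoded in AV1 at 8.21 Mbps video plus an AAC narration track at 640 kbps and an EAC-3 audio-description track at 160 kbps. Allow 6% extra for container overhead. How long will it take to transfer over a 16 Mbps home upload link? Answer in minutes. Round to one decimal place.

37.0 minutes

1 h 2 min = 62 min = 3720 s
Audio total: 640 + 160 = 800 kbps = 0.800 Mbps.
Total bitrate: 9.010 Mbps.
File: 9.010 Mbps × 3720 s = 33517.2 Mb.
With 6% container overhead: ×1.06. → 35528.2 Mb.
At 16 Mbps: 35528.2 / 16 = 2220.5 s ≈ 37 minutes.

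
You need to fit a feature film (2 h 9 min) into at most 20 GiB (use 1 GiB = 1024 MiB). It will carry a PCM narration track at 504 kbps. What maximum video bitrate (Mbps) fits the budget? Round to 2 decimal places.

21.69 Mbps

Budget: 20 GiB = 171798.7 Mb.
2 h 9 min = 129 min = 7740 s
Total bitrate budget: 171798.7 Mb / 7740 s = 22.196 Mbps.
Audio: 504 kbps = 0.504 Mbps.
Video: 22.196 − 0.504 = 21.692 Mbps.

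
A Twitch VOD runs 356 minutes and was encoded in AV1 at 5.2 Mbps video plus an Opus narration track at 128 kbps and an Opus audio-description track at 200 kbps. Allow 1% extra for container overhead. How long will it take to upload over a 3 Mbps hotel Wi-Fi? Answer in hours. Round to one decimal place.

11.0 hours

356 min = 21360 s
Audio total: 128 + 200 = 328 kbps = 0.328 Mbps.
Total bitrate: 5.528 Mbps.
File: 5.528 Mbps × 21360 s = 118078.1 Mb.
With 1% container overhead: ×1.01. → 119258.9 Mb.
At 3 Mbps: 119258.9 / 3 = 39753.0 s ≈ 11 hours.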